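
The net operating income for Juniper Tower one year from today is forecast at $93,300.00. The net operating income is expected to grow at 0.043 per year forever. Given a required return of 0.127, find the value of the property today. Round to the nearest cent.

Growing perpetuity: P = D₁ / (r − g) = $93,300.0000 / (0.127 − 0.043) = $1,110,714.29

$1110714.29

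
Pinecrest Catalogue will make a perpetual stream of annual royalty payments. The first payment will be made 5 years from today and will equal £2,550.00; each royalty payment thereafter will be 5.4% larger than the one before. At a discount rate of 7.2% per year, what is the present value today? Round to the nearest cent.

Value at end of year 4: C₁ / (r − g) = £2,550.00 / (0.072 − 0.054) = £141,666.6667
Discount to today: PV = £141,666.6667 / (1 + 0.072)^4 = £141,666.6667 / 1.320624 = £107,272.53

£107272.53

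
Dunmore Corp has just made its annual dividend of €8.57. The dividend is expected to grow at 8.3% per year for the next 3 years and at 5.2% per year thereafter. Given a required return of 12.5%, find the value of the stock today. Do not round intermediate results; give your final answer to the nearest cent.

€134.02

D_1 = 9.28131
D_2 = 10.05166
D_3 = 10.88595
Terminal value at year 3: TV = D_3×(1+g_2)/(r−g_2) = 11.45202/0.073 = 156.87693
P_0 = D_1/(1+r)^1 + D_2/(1+r)^2 + D_3/(1+r)^3 + TV/(1+r)^3
    = 8.25005 + 7.94205 + 7.64555 + 110.17968 = 134.01733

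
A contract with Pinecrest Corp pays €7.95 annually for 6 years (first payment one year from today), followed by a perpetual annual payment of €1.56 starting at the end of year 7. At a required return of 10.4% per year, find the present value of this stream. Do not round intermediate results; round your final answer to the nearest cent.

PV of 6-year annuity: €7.95 × [1 − (1+0.104)^−6] / 0.104 = 34.22220
Perpetuity value at year 6: €1.56 / 0.104 = 15.00000
PV of perpetuity: 15.00000 / (1+0.104)^6 = 8.28470
Total PV = 34.22220 + 8.28470 = 42.50690

€42.51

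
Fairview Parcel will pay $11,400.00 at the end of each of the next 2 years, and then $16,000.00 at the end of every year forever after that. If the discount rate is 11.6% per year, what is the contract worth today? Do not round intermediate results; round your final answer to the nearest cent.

PV of 2-year annuity: $11,400.00 × [1 − (1+0.116)^−2] / 0.116 = 19368.32775
Perpetuity value at year 2: $16,000.00 / 0.116 = 137931.03448
PV of perpetuity: 137931.03448 / (1+0.116)^2 = 110747.41660
Total PV = 19368.32775 + 110747.41660 = 130115.74434

$130115.74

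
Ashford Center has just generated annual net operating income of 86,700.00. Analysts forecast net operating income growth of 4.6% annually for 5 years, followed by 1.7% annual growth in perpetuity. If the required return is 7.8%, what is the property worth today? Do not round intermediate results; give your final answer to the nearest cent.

D_1 = 90688.20000
D_2 = 94859.85720
D_3 = 99223.41063
D_4 = 103787.68752
D_5 = 108561.92115
Terminal value at year 5: TV = D_5×(1+g_2)/(r−g_2) = 110407.47381/0.061 = 1809958.58698
P_0 = D_1/(1+r)^1 + D_2/(1+r)^2 + D_3/(1+r)^3 + D_4/(1+r)^4 + D_5/(1+r)^5 + TV/(1+r)^5
    = 84126.34508 + 81629.08809 + 79205.96117 + 76854.76380 + 74573.36080 + 1243296.85132 = 1639686.37026

1639686.37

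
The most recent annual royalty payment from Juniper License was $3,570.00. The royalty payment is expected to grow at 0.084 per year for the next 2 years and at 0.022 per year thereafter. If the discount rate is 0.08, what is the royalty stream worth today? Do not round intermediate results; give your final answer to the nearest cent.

D_1 = 3869.88000
D_2 = 4194.94992
Terminal value at year 2: TV = D_2×(1+g_2)/(r−g_2) = 4287.23882/0.058 = 73917.91066
P_0 = D_1/(1+r)^1 + D_2/(1+r)^2 + TV/(1+r)^2
    = 3583.22222 + 3596.49342 + 63372.69432 = 70552.40996

$70552.41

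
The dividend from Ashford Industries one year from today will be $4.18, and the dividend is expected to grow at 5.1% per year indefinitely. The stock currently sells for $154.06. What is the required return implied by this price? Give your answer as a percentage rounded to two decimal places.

P = D₁/(r − g) ⇒ r = D₁/P + g = $4.1800/$154.06 + 0.051 = 0.027132 + 0.051 = 0.078132

7.81%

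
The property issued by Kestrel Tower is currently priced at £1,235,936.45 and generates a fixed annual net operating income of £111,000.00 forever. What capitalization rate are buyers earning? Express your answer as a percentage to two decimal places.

P = C/r ⇒ r = C/P = £111,000.00/£1,235,936.45 = 0.089810

8.98%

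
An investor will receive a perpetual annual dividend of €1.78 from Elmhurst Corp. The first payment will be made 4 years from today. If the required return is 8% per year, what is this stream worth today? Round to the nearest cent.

€17.66

Value at end of year 3: C / r = €1.78 / 0.08 = €22.2500
Discount to today: PV = €22.2500 / (1 + 0.08)^3 = €22.2500 / 1.259712 = €17.66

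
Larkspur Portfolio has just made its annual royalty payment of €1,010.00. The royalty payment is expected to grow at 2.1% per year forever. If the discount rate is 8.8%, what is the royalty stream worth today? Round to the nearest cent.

€15391.19

D₁ = D₀ × (1 + g) = €1,010.00 × 1.021 = €1,031.2100
Growing perpetuity: P = D₁ / (r − g) = €1,031.2100 / (0.088 − 0.021) = €15,391.19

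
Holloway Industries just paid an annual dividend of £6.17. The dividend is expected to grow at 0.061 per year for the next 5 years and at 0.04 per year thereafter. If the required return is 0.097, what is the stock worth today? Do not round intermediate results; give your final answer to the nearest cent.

£123.22

D_1 = 6.54637
D_2 = 6.94570
D_3 = 7.36939
D_4 = 7.81892
D_5 = 8.29587
Terminal value at year 5: TV = D_5×(1+g_2)/(r−g_2) = 8.62771/0.057 = 151.36329
P_0 = D_1/(1+r)^1 + D_2/(1+r)^2 + D_3/(1+r)^3 + D_4/(1+r)^4 + D_5/(1+r)^5 + TV/(1+r)^5
    = 5.96752 + 5.77169 + 5.58228 + 5.39909 + 5.22190 + 95.27686 = 123.21933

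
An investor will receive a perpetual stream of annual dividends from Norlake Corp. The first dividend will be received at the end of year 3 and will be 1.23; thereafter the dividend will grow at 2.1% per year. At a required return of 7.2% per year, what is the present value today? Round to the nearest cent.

20.99

Value at end of year 2: C₁ / (r − g) = 1.23 / (0.072 − 0.021) = 24.1176
Discount to today: PV = 24.1176 / (1 + 0.072)^2 = 24.1176 / 1.149184 = 20.99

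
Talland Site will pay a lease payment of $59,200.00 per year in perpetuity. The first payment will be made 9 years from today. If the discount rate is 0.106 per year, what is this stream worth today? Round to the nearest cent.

$249445.01

Value at end of year 8: C / r = $59,200.00 / 0.106 = $558,490.5660
Discount to today: PV = $558,490.5660 / (1 + 0.106)^8 = $558,490.5660 / 2.238933 = $249,445.01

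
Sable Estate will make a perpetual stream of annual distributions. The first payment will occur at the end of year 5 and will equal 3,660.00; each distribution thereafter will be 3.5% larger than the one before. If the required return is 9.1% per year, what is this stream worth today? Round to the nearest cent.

Value at end of year 4: C₁ / (r − g) = 3,660.00 / (0.091 − 0.035) = 65,357.1429
Discount to today: PV = 65,357.1429 / (1 + 0.091)^4 = 65,357.1429 / 1.416769 = 46,131.13

46131.13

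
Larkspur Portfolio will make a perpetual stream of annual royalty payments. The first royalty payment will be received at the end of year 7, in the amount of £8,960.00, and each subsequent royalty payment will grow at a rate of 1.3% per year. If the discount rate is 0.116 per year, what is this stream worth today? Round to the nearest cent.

Value at end of year 6: C₁ / (r − g) = £8,960.00 / (0.116 − 0.013) = £86,990.2913
Discount to today: PV = £86,990.2913 / (1 + 0.116)^6 = £86,990.2913 / 1.931902 = £45,028.31

£45028.31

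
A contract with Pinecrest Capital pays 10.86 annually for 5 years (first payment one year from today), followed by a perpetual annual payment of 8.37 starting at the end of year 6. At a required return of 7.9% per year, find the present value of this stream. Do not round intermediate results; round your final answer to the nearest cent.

115.92

PV of 5-year annuity: 10.86 × [1 − (1+0.079)^−5] / 0.079 = 43.47535
Perpetuity value at year 5: 8.37 / 0.079 = 105.94937
PV of perpetuity: 105.94937 / (1+0.079)^5 = 72.44212
Total PV = 43.47535 + 72.44212 = 115.91747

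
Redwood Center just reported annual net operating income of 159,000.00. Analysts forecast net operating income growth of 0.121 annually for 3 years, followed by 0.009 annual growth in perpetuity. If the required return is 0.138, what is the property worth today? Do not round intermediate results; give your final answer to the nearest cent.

D_1 = 178239.00000
D_2 = 199805.91900
D_3 = 223982.43520
Terminal value at year 3: TV = D_3×(1+g_2)/(r−g_2) = 225998.27712/0.129 = 1751924.62880
P_0 = D_1/(1+r)^1 + D_2/(1+r)^2 + D_3/(1+r)^3 + TV/(1+r)^3
    = 156624.78032 + 154285.04282 + 151980.25748 + 1188744.80459 = 1651634.88521

1651634.89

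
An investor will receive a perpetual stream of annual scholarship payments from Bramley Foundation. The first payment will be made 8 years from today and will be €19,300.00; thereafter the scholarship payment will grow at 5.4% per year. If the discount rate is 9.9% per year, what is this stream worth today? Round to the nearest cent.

€221493.48

Value at end of year 7: C₁ / (r − g) = €19,300.00 / (0.099 − 0.054) = €428,888.8889
Discount to today: PV = €428,888.8889 / (1 + 0.099)^7 = €428,888.8889 / 1.936350 = €221,493.48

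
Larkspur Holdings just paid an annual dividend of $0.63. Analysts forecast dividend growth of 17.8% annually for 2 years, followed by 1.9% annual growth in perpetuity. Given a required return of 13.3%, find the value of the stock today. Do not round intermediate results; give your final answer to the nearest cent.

$7.42

D_1 = 0.74214
D_2 = 0.87424
Terminal value at year 2: TV = D_2×(1+g_2)/(r−g_2) = 0.89085/0.114 = 7.81449
P_0 = D_1/(1+r)^1 + D_2/(1+r)^2 + TV/(1+r)^2
    = 0.65502 + 0.68104 + 6.08752 = 7.42358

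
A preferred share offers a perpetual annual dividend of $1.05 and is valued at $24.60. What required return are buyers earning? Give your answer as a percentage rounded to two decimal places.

P = C/r ⇒ r = C/P = $1.05/$24.60 = 0.042683

4.27%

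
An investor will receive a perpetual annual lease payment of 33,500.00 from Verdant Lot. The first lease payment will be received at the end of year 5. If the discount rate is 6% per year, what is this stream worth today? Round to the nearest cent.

Value at end of year 4: C / r = 33,500.00 / 0.06 = 558,333.3333
Discount to today: PV = 558,333.3333 / (1 + 0.06)^4 = 558,333.3333 / 1.262477 = 442,252.30

442252.30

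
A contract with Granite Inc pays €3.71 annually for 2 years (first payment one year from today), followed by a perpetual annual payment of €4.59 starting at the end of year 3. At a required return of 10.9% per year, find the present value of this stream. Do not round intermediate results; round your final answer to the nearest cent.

€40.60

PV of 2-year annuity: €3.71 × [1 − (1+0.109)^−2] / 0.109 = 6.36191
Perpetuity value at year 2: €4.59 / 0.109 = 42.11009
PV of perpetuity: 42.11009 / (1+0.109)^2 = 34.23916
Total PV = 6.36191 + 34.23916 = 40.60107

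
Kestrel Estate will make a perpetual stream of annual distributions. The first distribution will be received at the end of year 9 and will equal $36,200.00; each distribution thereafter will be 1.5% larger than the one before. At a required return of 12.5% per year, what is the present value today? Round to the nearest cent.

$128261.32

Value at end of year 8: C₁ / (r − g) = $36,200.00 / (0.125 − 0.015) = $329,090.9091
Discount to today: PV = $329,090.9091 / (1 + 0.125)^8 = $329,090.9091 / 2.565785 = $128,261.32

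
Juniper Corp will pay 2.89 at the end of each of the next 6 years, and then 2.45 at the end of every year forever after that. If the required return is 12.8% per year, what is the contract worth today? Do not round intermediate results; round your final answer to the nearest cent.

20.91

PV of 6-year annuity: 2.89 × [1 − (1+0.128)^−6] / 0.128 = 11.61755
Perpetuity value at year 6: 2.45 / 0.128 = 19.14062
PV of perpetuity: 19.14062 / (1+0.128)^6 = 9.29184
Total PV = 11.61755 + 9.29184 = 20.90939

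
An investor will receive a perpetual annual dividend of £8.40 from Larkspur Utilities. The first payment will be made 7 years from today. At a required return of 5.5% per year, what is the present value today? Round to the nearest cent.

Value at end of year 6: C / r = £8.40 / 0.055 = £152.7273
Discount to today: PV = £152.7273 / (1 + 0.055)^6 = £152.7273 / 1.378843 = £110.76

£110.76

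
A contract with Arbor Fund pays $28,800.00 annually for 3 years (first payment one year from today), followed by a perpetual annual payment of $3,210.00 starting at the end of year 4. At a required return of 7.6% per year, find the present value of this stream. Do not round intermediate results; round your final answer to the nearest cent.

PV of 3-year annuity: $28,800.00 × [1 − (1+0.076)^−3] / 0.076 = 74759.36559
Perpetuity value at year 3: $3,210.00 / 0.076 = 42236.84211
PV of perpetuity: 42236.84211 / (1+0.076)^3 = 33904.28782
Total PV = 74759.36559 + 33904.28782 = 108663.65341

$108663.65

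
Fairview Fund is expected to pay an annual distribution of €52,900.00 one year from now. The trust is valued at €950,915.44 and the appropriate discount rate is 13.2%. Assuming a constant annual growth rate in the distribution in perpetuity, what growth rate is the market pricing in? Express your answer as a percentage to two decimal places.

P = D₁/(r−g) ⇒ g = r − D₁/P = 0.132 − €52,900.00/€950,915.44 = 0.076369

7.64%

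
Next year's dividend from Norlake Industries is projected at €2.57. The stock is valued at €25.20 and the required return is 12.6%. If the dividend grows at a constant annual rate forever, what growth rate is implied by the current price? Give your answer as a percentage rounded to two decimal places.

P = D₁/(r−g) ⇒ g = r − D₁/P = 0.126 − €2.57/€25.20 = 0.024016

2.40%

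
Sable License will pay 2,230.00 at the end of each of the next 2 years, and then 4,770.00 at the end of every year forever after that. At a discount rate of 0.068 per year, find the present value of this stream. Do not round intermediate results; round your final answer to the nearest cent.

65541.93

PV of 2-year annuity: 2,230.00 × [1 − (1+0.068)^−2] / 0.068 = 4043.08519
Perpetuity value at year 2: 4,770.00 / 0.068 = 70147.05882
PV of perpetuity: 70147.05882 / (1+0.068)^2 = 61498.84521
Total PV = 4043.08519 + 61498.84521 = 65541.93040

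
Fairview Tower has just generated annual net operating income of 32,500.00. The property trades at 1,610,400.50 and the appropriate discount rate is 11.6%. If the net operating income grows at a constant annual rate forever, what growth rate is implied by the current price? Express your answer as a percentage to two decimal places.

9.39%

P = D₀(1+g)/(r−g) ⇒ P(r−g) = D₀(1+g) ⇒ g(P+D₀) = P·r − D₀
g = (P·r − D₀)/(P + D₀) = (1,610,400.50×0.116 − 32,500.00) / (1,610,400.50 + 32,500.00) = 0.093923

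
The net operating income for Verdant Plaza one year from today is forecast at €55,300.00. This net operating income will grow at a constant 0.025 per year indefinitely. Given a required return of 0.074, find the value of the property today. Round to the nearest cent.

€1128571.43

Growing perpetuity: P = D₁ / (r − g) = €55,300.0000 / (0.074 − 0.025) = €1,128,571.43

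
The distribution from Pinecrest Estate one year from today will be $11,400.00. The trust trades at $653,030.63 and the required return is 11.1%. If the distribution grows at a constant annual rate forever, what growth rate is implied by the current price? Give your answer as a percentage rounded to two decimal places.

9.35%

P = D₁/(r−g) ⇒ g = r − D₁/P = 0.111 − $11,400.00/$653,030.63 = 0.093543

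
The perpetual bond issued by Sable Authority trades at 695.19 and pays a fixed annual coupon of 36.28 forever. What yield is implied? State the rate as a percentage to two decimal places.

P = C/r ⇒ r = C/P = 36.28/695.19 = 0.052187

5.22%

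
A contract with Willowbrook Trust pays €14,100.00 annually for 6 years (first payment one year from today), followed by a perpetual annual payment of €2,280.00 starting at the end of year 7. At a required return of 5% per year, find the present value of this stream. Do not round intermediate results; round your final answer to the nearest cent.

€105594.68

PV of 6-year annuity: €14,100.00 × [1 − (1+0.05)^−6] / 0.05 = 71567.25815
Perpetuity value at year 6: €2,280.00 / 0.05 = 45600.00000
PV of perpetuity: 45600.00000 / (1+0.05)^6 = 34027.42209
Total PV = 71567.25815 + 34027.42209 = 105594.68024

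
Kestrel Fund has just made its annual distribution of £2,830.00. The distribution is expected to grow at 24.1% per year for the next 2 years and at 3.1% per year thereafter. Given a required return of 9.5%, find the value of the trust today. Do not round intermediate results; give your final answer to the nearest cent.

£65399.53

D_1 = 3512.03000
D_2 = 4358.42923
Terminal value at year 2: TV = D_2×(1+g_2)/(r−g_2) = 4493.54054/0.064 = 70211.57088
P_0 = D_1/(1+r)^1 + D_2/(1+r)^2 + TV/(1+r)^2
    = 3207.33333 + 3634.97778 + 58557.22014 = 65399.53125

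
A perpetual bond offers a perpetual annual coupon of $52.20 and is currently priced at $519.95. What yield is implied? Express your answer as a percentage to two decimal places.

P = C/r ⇒ r = C/P = $52.20/$519.95 = 0.100394

10.04%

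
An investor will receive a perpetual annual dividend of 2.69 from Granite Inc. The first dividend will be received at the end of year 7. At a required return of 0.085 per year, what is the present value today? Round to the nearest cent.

19.40

Value at end of year 6: C / r = 2.69 / 0.085 = 31.6471
Discount to today: PV = 31.6471 / (1 + 0.085)^6 = 31.6471 / 1.631468 = 19.40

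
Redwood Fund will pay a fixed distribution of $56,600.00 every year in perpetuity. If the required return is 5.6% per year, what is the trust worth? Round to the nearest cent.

$1010714.29

Level perpetuity: PV = C / r = $56,600.00 / 0.056 = $1,010,714.29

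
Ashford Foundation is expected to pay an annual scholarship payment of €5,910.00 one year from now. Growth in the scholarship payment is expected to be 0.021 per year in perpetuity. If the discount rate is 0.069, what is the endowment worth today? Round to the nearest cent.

€123125.00

Growing perpetuity: P = D₁ / (r − g) = €5,910.0000 / (0.069 − 0.021) = €123,125.00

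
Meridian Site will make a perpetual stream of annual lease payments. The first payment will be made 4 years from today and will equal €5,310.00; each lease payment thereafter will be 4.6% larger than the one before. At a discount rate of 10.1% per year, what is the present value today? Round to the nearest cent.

€72338.56

Value at end of year 3: C₁ / (r − g) = €5,310.00 / (0.101 − 0.046) = €96,545.4545
Discount to today: PV = €96,545.4545 / (1 + 0.101)^3 = €96,545.4545 / 1.334633 = €72,338.56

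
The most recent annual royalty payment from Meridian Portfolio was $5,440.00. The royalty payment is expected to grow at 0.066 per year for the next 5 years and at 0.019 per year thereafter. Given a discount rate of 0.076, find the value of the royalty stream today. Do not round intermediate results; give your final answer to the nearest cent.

$119266.98

D_1 = 5799.04000
D_2 = 6181.77664
D_3 = 6589.77390
D_4 = 7024.69898
D_5 = 7488.32911
Terminal value at year 5: TV = D_5×(1+g_2)/(r−g_2) = 7630.60736/0.057 = 133870.30458
P_0 = D_1/(1+r)^1 + D_2/(1+r)^2 + D_3/(1+r)^3 + D_4/(1+r)^4 + D_5/(1+r)^5 + TV/(1+r)^5
    = 5389.44238 + 5339.35462 + 5289.73237 + 5240.57129 + 5191.86709 + 92816.00998 = 119266.97774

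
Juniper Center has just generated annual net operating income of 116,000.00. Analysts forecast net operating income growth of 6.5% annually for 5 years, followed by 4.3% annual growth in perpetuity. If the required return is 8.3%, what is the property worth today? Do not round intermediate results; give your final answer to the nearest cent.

3333270.90

D_1 = 123540.00000
D_2 = 131570.10000
D_3 = 140122.15650
D_4 = 149230.09667
D_5 = 158930.05296
Terminal value at year 5: TV = D_5×(1+g_2)/(r−g_2) = 165764.04523/0.04 = 4144101.13083
P_0 = D_1/(1+r)^1 + D_2/(1+r)^2 + D_3/(1+r)^3 + D_4/(1+r)^4 + D_5/(1+r)^5 + TV/(1+r)^5
    = 114072.02216 + 112176.08827 + 110311.66575 + 108478.23087 + 106675.26858 + 2781557.62824 = 3333270.90388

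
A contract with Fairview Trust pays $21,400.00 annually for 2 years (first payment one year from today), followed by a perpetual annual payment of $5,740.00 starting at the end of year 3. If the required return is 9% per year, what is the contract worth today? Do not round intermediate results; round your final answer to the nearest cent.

PV of 2-year annuity: $21,400.00 × [1 − (1+0.09)^−2] / 0.09 = 37644.97938
Perpetuity value at year 2: $5,740.00 / 0.09 = 63777.77778
PV of perpetuity: 63777.77778 / (1+0.09)^2 = 53680.47957
Total PV = 37644.97938 + 53680.47957 = 91325.45895

$91325.46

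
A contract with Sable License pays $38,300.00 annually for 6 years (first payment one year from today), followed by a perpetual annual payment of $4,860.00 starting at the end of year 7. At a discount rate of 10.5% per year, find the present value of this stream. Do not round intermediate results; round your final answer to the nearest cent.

$189816.19

PV of 6-year annuity: $38,300.00 × [1 − (1+0.105)^−6] / 0.105 = 164390.47055
Perpetuity value at year 6: $4,860.00 / 0.105 = 46285.71429
PV of perpetuity: 46285.71429 / (1+0.105)^6 = 25425.72246
Total PV = 164390.47055 + 25425.72246 = 189816.19301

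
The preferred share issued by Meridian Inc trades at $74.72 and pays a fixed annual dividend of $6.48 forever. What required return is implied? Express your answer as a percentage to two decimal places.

P = C/r ⇒ r = C/P = $6.48/$74.72 = 0.086724

8.67%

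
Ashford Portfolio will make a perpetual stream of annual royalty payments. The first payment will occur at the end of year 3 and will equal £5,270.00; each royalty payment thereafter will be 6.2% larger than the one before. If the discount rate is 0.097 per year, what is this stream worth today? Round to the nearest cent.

£125120.74

Value at end of year 2: C₁ / (r − g) = £5,270.00 / (0.097 − 0.062) = £150,571.4286
Discount to today: PV = £150,571.4286 / (1 + 0.097)^2 = £150,571.4286 / 1.203409 = £125,120.74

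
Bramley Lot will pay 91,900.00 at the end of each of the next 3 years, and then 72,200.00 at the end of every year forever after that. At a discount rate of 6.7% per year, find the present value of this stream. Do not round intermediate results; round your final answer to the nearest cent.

1129595.65

PV of 3-year annuity: 91,900.00 × [1 − (1+0.067)^−3] / 0.067 = 242502.68082
Perpetuity value at year 3: 72,200.00 / 0.067 = 1077611.94030
PV of perpetuity: 1077611.94030 / (1+0.067)^3 = 887092.96799
Total PV = 242502.68082 + 887092.96799 = 1129595.64881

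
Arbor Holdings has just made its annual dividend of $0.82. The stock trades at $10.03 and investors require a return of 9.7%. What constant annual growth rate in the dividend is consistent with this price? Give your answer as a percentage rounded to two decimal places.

P = D₀(1+g)/(r−g) ⇒ P(r−g) = D₀(1+g) ⇒ g(P+D₀) = P·r − D₀
g = (P·r − D₀)/(P + D₀) = ($10.03×0.097 − $0.82) / ($10.03 + $0.82) = 0.014093

1.41%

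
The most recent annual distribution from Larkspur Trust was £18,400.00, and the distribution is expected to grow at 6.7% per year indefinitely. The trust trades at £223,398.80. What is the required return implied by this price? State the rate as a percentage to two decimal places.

D₁ = £18,400.00 × 1.067 = £19,632.8000
P = D₁/(r − g) ⇒ r = D₁/P + g = £19,632.8000/£223,398.80 + 0.067 = 0.087882 + 0.067 = 0.154882

15.49%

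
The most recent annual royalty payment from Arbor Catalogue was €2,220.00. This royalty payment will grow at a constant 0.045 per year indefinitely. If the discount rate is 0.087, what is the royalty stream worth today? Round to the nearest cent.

€55235.71

D₁ = D₀ × (1 + g) = €2,220.00 × 1.045 = €2,319.9000
Growing perpetuity: P = D₁ / (r − g) = €2,319.9000 / (0.087 − 0.045) = €55,235.71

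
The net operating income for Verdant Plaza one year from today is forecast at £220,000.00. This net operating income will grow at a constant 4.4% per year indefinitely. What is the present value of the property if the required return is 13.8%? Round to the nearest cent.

£2340425.53

Growing perpetuity: P = D₁ / (r − g) = £220,000.0000 / (0.138 − 0.044) = £2,340,425.53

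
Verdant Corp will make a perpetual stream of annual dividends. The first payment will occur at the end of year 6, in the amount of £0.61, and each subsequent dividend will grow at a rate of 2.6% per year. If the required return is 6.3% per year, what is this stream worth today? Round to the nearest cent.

Value at end of year 5: C₁ / (r − g) = £0.61 / (0.063 − 0.026) = £16.4865
Discount to today: PV = £16.4865 / (1 + 0.063)^5 = £16.4865 / 1.357270 = £12.15

£12.15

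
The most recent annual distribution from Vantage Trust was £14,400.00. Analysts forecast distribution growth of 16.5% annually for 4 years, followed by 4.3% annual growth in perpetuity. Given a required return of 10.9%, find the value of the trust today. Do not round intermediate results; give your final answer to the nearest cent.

£342375.94

D_1 = 16776.00000
D_2 = 19544.04000
D_3 = 22768.80660
D_4 = 26525.65969
Terminal value at year 4: TV = D_4×(1+g_2)/(r−g_2) = 27666.26306/0.066 = 419185.80387
P_0 = D_1/(1+r)^1 + D_2/(1+r)^2 + D_3/(1+r)^3 + D_4/(1+r)^4 + TV/(1+r)^4
    = 15127.14157 + 15891.00084 + 16693.43190 + 17536.38247 + 277127.98360 = 342375.94038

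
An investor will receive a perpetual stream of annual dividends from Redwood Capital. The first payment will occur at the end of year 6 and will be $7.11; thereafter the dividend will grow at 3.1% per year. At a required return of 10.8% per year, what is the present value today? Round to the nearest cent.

$55.29

Value at end of year 5: C₁ / (r − g) = $7.11 / (0.108 − 0.031) = $92.3377
Discount to today: PV = $92.3377 / (1 + 0.108)^5 = $92.3377 / 1.669932 = $55.29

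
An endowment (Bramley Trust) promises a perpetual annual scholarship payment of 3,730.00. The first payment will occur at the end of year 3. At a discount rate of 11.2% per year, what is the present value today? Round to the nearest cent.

Value at end of year 2: C / r = 3,730.00 / 0.112 = 33,303.5714
Discount to today: PV = 33,303.5714 / (1 + 0.112)^2 = 33,303.5714 / 1.236544 = 26,932.78

26932.78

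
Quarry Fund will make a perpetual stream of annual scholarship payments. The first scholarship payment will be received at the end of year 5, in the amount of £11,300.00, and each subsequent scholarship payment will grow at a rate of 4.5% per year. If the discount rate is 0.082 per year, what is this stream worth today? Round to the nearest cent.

£222826.93

Value at end of year 4: C₁ / (r − g) = £11,300.00 / (0.082 − 0.045) = £305,405.4054
Discount to today: PV = £305,405.4054 / (1 + 0.082)^4 = £305,405.4054 / 1.370595 = £222,826.93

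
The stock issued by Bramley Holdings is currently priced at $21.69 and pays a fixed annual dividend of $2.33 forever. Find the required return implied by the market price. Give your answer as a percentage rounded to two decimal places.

10.74%

P = C/r ⇒ r = C/P = $2.33/$21.69 = 0.107423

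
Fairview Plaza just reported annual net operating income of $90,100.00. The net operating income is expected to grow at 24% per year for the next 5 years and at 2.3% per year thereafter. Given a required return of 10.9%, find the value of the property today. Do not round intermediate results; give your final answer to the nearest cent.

D_1 = 111724.00000
D_2 = 138537.76000
D_3 = 171786.82240
D_4 = 213015.65978
D_5 = 264139.41812
Terminal value at year 5: TV = D_5×(1+g_2)/(r−g_2) = 270214.62474/0.086 = 3142030.52022
P_0 = D_1/(1+r)^1 + D_2/(1+r)^2 + D_3/(1+r)^3 + D_4/(1+r)^4 + D_5/(1+r)^5 + TV/(1+r)^5
    = 100743.01172 + 112643.22321 + 125949.14046 + 140826.81170 + 157461.89947 + 1873064.22273 = 2510688.30930

$2510688.31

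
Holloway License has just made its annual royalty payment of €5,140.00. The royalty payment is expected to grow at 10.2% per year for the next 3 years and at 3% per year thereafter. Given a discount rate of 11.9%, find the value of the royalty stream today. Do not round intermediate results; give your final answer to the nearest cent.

D_1 = 5664.28000
D_2 = 6242.03656
D_3 = 6878.72429
Terminal value at year 3: TV = D_3×(1+g_2)/(r−g_2) = 7085.08602/0.089 = 79607.70807
P_0 = D_1/(1+r)^1 + D_2/(1+r)^2 + D_3/(1+r)^3 + TV/(1+r)^3
    = 5061.91242 + 4985.01116 + 4909.27819 + 56815.24202 = 71771.44380

€71771.44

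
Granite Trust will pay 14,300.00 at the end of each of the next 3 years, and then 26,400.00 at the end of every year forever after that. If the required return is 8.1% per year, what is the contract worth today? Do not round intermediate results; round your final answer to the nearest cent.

294799.23

PV of 3-year annuity: 14,300.00 × [1 − (1+0.081)^−3] / 0.081 = 36786.09173
Perpetuity value at year 3: 26,400.00 / 0.081 = 325925.92593
PV of perpetuity: 325925.92593 / (1+0.081)^3 = 258013.14120
Total PV = 36786.09173 + 258013.14120 = 294799.23292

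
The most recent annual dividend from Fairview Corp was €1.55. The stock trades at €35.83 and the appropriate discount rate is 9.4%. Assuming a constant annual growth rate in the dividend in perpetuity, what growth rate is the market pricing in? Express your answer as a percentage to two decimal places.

P = D₀(1+g)/(r−g) ⇒ P(r−g) = D₀(1+g) ⇒ g(P+D₀) = P·r − D₀
g = (P·r − D₀)/(P + D₀) = (€35.83×0.094 − €1.55) / (€35.83 + €1.55) = 0.048636

4.86%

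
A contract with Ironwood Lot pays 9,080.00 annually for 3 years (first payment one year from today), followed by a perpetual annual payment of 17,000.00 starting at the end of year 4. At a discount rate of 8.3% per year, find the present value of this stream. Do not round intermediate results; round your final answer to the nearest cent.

184518.65

PV of 3-year annuity: 9,080.00 × [1 − (1+0.083)^−3] / 0.083 = 23273.94851
Perpetuity value at year 3: 17,000.00 / 0.083 = 204819.27711
PV of perpetuity: 204819.27711 / (1+0.083)^3 = 161244.70391
Total PV = 23273.94851 + 161244.70391 = 184518.65242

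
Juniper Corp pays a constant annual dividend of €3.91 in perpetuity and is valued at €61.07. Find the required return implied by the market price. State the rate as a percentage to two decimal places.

6.40%

P = C/r ⇒ r = C/P = €3.91/€61.07 = 0.064025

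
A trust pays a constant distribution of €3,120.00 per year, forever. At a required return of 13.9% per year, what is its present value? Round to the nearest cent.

€22446.04

Level perpetuity: PV = C / r = €3,120.00 / 0.139 = €22,446.04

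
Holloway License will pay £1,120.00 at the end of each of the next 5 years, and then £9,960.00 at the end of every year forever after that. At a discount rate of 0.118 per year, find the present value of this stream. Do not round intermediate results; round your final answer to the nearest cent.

£52382.04

PV of 5-year annuity: £1,120.00 × [1 − (1+0.118)^−5] / 0.118 = 4057.43329
Perpetuity value at year 5: £9,960.00 / 0.118 = 84406.77966
PV of perpetuity: 84406.77966 / (1+0.118)^5 = 48324.60506
Total PV = 4057.43329 + 48324.60506 = 52382.03835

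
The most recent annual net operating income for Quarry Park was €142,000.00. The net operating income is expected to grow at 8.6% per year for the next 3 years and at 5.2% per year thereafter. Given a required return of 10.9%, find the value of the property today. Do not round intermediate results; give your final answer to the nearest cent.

D_1 = 154212.00000
D_2 = 167474.23200
D_3 = 181877.01595
Terminal value at year 3: TV = D_3×(1+g_2)/(r−g_2) = 191334.62078/0.057 = 3356747.73301
P_0 = D_1/(1+r)^1 + D_2/(1+r)^2 + D_3/(1+r)^3 + TV/(1+r)^3
    = 139055.00451 + 136171.08647 + 133346.97918 + 2461070.56306 = 2869643.63322

€2869643.63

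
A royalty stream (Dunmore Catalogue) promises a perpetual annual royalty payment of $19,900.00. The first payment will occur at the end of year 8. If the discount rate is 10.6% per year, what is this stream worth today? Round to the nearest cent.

$92738.77

Value at end of year 7: C / r = $19,900.00 / 0.106 = $187,735.8491
Discount to today: PV = $187,735.8491 / (1 + 0.106)^7 = $187,735.8491 / 2.024351 = $92,738.77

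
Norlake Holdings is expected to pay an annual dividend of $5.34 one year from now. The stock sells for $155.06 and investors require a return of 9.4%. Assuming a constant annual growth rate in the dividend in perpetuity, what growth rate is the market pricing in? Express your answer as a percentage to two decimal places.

5.96%

P = D₁/(r−g) ⇒ g = r − D₁/P = 0.094 − $5.34/$155.06 = 0.059562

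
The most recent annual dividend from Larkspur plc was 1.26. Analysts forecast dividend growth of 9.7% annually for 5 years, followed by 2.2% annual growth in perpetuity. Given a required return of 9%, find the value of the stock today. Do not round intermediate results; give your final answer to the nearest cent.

D_1 = 1.38222
D_2 = 1.51630
D_3 = 1.66338
D_4 = 1.82472
D_5 = 2.00172
Terminal value at year 5: TV = D_5×(1+g_2)/(r−g_2) = 2.04576/0.068 = 30.08470
P_0 = D_1/(1+r)^1 + D_2/(1+r)^2 + D_3/(1+r)^3 + D_4/(1+r)^4 + D_5/(1+r)^5 + TV/(1+r)^5
    = 1.26809 + 1.27624 + 1.28443 + 1.29268 + 1.30098 + 19.55299 = 25.97541

25.98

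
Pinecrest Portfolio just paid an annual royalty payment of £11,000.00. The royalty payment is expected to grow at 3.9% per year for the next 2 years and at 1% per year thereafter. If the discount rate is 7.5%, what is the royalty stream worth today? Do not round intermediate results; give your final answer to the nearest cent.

£180574.11

D_1 = 11429.00000
D_2 = 11874.73100
Terminal value at year 2: TV = D_2×(1+g_2)/(r−g_2) = 11993.47831/0.065 = 184515.05092
P_0 = D_1/(1+r)^1 + D_2/(1+r)^2 + TV/(1+r)^2
    = 10631.62791 + 10275.59200 + 159666.89101 = 180574.11091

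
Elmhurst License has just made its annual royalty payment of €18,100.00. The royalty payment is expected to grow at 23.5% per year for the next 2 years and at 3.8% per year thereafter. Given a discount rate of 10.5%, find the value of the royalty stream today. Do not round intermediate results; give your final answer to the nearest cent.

€393114.84

D_1 = 22353.50000
D_2 = 27606.57250
Terminal value at year 2: TV = D_2×(1+g_2)/(r−g_2) = 28655.62225/0.067 = 427695.85455
P_0 = D_1/(1+r)^1 + D_2/(1+r)^2 + TV/(1+r)^2
    = 20229.41176 + 22609.34256 + 350276.08325 = 393114.83758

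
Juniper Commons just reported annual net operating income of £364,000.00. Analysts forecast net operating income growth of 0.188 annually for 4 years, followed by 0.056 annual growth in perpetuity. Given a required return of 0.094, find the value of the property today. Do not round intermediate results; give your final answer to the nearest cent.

£15863053.34

D_1 = 432432.00000
D_2 = 513729.21600
D_3 = 610310.30861
D_4 = 725048.64663
Terminal value at year 4: TV = D_4×(1+g_2)/(r−g_2) = 765651.37084/0.038 = 20148720.28519
P_0 = D_1/(1+r)^1 + D_2/(1+r)^2 + D_3/(1+r)^3 + D_4/(1+r)^4 + TV/(1+r)^4
    = 395276.05119 + 429239.44133 + 466121.07523 + 506171.69778 + 14066245.07506 = 15863053.34057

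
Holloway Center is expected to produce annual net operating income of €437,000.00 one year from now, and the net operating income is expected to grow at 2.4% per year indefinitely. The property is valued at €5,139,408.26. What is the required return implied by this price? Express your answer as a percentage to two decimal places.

P = D₁/(r − g) ⇒ r = D₁/P + g = €437,000.0000/€5,139,408.26 + 0.024 = 0.085029 + 0.024 = 0.109029

10.90%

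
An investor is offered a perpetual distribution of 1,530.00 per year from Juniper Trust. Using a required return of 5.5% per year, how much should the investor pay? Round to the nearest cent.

Level perpetuity: PV = C / r = 1,530.00 / 0.055 = 27,818.18

27818.18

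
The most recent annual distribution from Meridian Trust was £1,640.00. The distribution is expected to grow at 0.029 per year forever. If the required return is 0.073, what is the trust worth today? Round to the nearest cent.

£38353.64

D₁ = D₀ × (1 + g) = £1,640.00 × 1.029 = £1,687.5600
Growing perpetuity: P = D₁ / (r − g) = £1,687.5600 / (0.073 − 0.029) = £38,353.64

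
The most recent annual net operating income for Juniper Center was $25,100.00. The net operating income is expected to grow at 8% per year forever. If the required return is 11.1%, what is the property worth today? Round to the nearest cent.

D₁ = D₀ × (1 + g) = $25,100.00 × 1.08 = $27,108.0000
Growing perpetuity: P = D₁ / (r − g) = $27,108.0000 / (0.111 − 0.08) = $874,451.61

$874451.61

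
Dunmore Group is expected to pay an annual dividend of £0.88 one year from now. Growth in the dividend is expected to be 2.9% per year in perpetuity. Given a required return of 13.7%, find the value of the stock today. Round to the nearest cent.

£8.15

Growing perpetuity: P = D₁ / (r − g) = £0.8800 / (0.137 − 0.029) = £8.15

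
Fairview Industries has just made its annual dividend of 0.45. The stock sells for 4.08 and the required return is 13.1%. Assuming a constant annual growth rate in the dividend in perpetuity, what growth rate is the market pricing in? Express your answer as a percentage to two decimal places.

P = D₀(1+g)/(r−g) ⇒ P(r−g) = D₀(1+g) ⇒ g(P+D₀) = P·r − D₀
g = (P·r − D₀)/(P + D₀) = (4.08×0.131 − 0.45) / (4.08 + 0.45) = 0.018649

1.86%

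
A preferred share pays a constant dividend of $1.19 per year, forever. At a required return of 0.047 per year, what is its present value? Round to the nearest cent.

Level perpetuity: PV = C / r = $1.19 / 0.047 = $25.32

$25.32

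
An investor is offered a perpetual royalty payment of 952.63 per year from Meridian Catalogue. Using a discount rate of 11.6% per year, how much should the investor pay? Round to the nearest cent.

8212.33

Level perpetuity: PV = C / r = 952.63 / 0.116 = 8,212.33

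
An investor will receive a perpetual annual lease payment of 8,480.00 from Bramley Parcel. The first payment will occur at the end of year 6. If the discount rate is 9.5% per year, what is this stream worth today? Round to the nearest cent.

56702.43

Value at end of year 5: C / r = 8,480.00 / 0.095 = 89,263.1579
Discount to today: PV = 89,263.1579 / (1 + 0.095)^5 = 89,263.1579 / 1.574239 = 56,702.43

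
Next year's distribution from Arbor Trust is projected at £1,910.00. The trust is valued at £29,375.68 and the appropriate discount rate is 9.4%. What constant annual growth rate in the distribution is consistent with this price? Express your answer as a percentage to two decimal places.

2.90%

P = D₁/(r−g) ⇒ g = r − D₁/P = 0.094 − £1,910.00/£29,375.68 = 0.028980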